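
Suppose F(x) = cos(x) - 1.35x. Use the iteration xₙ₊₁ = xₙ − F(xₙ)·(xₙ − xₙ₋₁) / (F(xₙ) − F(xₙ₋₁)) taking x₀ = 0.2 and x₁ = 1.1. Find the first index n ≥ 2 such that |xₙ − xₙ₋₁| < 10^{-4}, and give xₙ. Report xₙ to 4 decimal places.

n = 5, xₙ = 0.6080

F(0.2) = 0.710067, F(1.1) = -1.031404
x₂ = 1.100000 − (-1.031404)·(0.900000)/(-1.741470) = 0.566966;  |Δ| = 0.533034
F(0.566966) = 0.078131
x₃ = 0.566966 − 0.078131·(-0.533034)/(1.109535) = 0.604501;  |Δ| = 0.037535
F(0.604501) = 0.006710
x₄ = 0.604501 − 0.006710·(0.037535)/(-0.071421) = 0.608027;  |Δ| = 0.003526
F(0.608027) = -0.000060
x₅ = 0.608027 − (-0.000060)·(0.003526)/(-0.006770) = 0.607996;  |Δ| = 0.000031
|x₅ − x₄| = 0.000031 < 10^{-4}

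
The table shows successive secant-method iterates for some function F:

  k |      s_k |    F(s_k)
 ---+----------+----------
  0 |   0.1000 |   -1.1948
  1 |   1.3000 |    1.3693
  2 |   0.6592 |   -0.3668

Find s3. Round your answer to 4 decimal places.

s3 = 0.6592 − (-0.3668)·(0.6592 − 1.3000) / (-0.3668 − 1.3693)
   = 0.6592 − (0.235045)/(-1.736100) = 0.794587

0.7946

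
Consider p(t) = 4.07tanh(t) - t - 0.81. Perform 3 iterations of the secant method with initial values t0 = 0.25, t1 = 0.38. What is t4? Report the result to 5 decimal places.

p(0.25) = -0.0631810, p(0.38) = 0.2862194
t2 = 0.3800000 − 0.2862194·(0.3800000 − 0.2500000) / (0.2862194 − (-0.0631810)) = 0.3800000 − (0.0372085)/(0.3494004) = 0.2735075
p(0.2735075) = 0.0027167
t3 = 0.2735075 − 0.0027167·(0.2735075 − 0.3800000) / (0.0027167 − 0.2862194) = 0.2735075 − (-0.0002893)/(-0.2835027) = 0.2724870
p(0.2724870) = -0.0001214
t4 = 0.2724870 − (-0.0001214)·(0.2724870 − 0.2735075) / (-0.0001214 − 0.0027167) = 0.2724870 − (0.0000001)/(-0.0028381) = 0.2725307

0.27253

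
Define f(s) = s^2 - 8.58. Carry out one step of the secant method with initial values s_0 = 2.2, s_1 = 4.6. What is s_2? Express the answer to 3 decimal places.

f(2.2) = -3.74000, f(4.6) = 12.58000
s_2 = 4.60000 − 12.58000·(4.60000 − 2.20000) / (12.58000 − (-3.74000)) = 4.60000 − (30.19200)/(16.32000) = 2.75000

2.750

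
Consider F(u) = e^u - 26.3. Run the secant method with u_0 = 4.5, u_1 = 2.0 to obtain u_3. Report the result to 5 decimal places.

3.89658

F(4.5) = 63.7171313, F(2.0) = -18.9109439
u_2 = 2.0000000 − (-18.9109439)·(2.0000000 − 4.5000000) / (-18.9109439 − 63.7171313) = 2.0000000 − (47.2773598)/(-82.6280752) = 2.5721707
F(2.5721707) = -13.2057834
u_3 = 2.5721707 − (-13.2057834)·(2.5721707 − 2.0000000) / (-13.2057834 − (-18.9109439)) = 2.5721707 − (-7.5559617)/(5.7051605) = 3.8965789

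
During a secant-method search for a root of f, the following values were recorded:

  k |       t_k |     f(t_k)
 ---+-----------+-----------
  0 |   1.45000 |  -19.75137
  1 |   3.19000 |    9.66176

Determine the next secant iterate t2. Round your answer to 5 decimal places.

2.61844

t2 = 3.19000 − 9.66176·(3.19000 − 1.45000) / (9.66176 − (-19.75137))
   = 3.19000 − (16.8114624)/(29.4131300) = 2.6184368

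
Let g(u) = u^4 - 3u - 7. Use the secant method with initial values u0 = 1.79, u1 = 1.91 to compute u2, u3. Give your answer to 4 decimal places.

1.8841, 1.8862

g(1.79) = -2.103743, g(1.91) = 0.578634
u2 = 1.910000 − 0.578634·(1.910000 − 1.790000) / (0.578634 − (-2.103743)) = 1.910000 − (0.069436)/(2.682377) = 1.884114
g(1.884114) = -0.050655
u3 = 1.884114 − (-0.050655)·(1.884114 − 1.910000) / (-0.050655 − 0.578634) = 1.884114 − (0.001311)/(-0.629288) = 1.886198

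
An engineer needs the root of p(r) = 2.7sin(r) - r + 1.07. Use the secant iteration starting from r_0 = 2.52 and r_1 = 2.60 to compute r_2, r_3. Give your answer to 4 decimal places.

2.5576, 2.5579

p(2.52) = 0.122293, p(2.60) = -0.138146
r_2 = 2.600000 − (-0.138146)·(2.600000 − 2.520000) / (-0.138146 − 0.122293) = 2.600000 − (-0.011052)/(-0.260439) = 2.557565
p(2.557565) = 0.001184
r_3 = 2.557565 − 0.001184·(2.557565 − 2.600000) / (0.001184 − (-0.138146)) = 2.557565 − (-0.000050)/(0.139330) = 2.557926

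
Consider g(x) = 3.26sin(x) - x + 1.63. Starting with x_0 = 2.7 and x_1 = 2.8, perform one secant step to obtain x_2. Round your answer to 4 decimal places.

g(2.7) = 0.323258, g(2.8) = -0.077939
x_2 = 2.800000 − (-0.077939)·(2.800000 − 2.700000) / (-0.077939 − 0.323258) = 2.800000 − (-0.007794)/(-0.401197) = 2.780573

2.7806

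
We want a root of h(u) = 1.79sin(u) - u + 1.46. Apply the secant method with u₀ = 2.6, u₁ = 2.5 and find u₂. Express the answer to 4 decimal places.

h(2.6) = -0.217253, h(2.5) = 0.031265
u₂ = 2.500000 − 0.031265·(2.500000 − 2.600000) / (0.031265 − (-0.217253)) = 2.500000 − (-0.003127)/(0.248518) = 2.512581

2.5126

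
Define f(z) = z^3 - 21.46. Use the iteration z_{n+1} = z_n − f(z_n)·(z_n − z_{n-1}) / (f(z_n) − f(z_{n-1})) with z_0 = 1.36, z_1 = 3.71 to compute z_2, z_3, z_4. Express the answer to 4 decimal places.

f(1.36) = -18.944544, f(3.71) = 29.604811
z_2 = 3.710000 − 29.604811·(3.710000 − 1.360000) / (29.604811 − (-18.944544)) = 3.710000 − (69.571306)/(48.549355) = 2.276998
f(2.276998) = -9.654398
z_3 = 2.276998 − (-9.654398)·(2.276998 − 3.710000) / (-9.654398 − 29.604811) = 2.276998 − (13.834768)/(-39.259209) = 2.629394
f(2.629394) = -3.281128
z_4 = 2.629394 − (-3.281128)·(2.629394 − 2.276998) / (-3.281128 − (-9.654398)) = 2.629394 − (-1.156255)/(6.373269) = 2.810816

2.2770, 2.6294, 2.8108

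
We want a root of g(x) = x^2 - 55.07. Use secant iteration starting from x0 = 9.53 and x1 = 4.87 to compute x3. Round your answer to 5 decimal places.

7.50089

g(9.53) = 35.7509000, g(4.87) = -31.3531000
x2 = 4.8700000 − (-31.3531000)·(4.8700000 − 9.5300000) / (-31.3531000 − 35.7509000) = 4.8700000 − (146.1054460)/(-67.1040000) = 7.0472986
g(7.0472986) = -5.4055823
x3 = 7.0472986 − (-5.4055823)·(7.0472986 − 4.8700000) / (-5.4055823 − (-31.3531000)) = 7.0472986 − (-11.7695668)/(25.9475177) = 7.5008899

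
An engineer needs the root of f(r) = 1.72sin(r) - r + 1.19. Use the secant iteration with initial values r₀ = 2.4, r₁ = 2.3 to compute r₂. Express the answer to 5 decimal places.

2.37817

f(2.4) = -0.0482033, f(2.3) = 0.1726130
r₂ = 2.3000000 − 0.1726130·(2.3000000 − 2.4000000) / (0.1726130 − (-0.0482033)) = 2.3000000 − (-0.0172613)/(0.2208163) = 2.3781704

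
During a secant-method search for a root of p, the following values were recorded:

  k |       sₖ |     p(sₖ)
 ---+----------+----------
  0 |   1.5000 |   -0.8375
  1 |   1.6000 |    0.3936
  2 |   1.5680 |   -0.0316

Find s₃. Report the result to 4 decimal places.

1.5704

s₃ = 1.5680 − (-0.0316)·(1.5680 − 1.6000) / (-0.0316 − 0.3936)
   = 1.5680 − (0.001011)/(-0.425200) = 1.570378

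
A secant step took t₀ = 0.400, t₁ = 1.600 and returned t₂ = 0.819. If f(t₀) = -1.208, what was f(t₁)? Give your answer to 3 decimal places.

The secant line through (0.400, -1.208) and (1.600, f(t₁)) crosses zero at t₂ = 0.819.
So (0.400, -1.208), (1.600, f(t₁)), (0.819, 0) are collinear:
f(t₁) = -1.208 · (1.600 − 0.819) / (0.400 − 0.819) = -1.208 · (0.78100)/(-0.41900) = 2.25167

2.252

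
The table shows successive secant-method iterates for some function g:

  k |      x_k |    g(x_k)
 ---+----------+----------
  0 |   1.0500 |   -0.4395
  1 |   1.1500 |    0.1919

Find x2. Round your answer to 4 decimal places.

1.1196

x2 = 1.1500 − 0.1919·(1.1500 − 1.0500) / (0.1919 − (-0.4395))
   = 1.1500 − (0.019190)/(0.631400) = 1.119607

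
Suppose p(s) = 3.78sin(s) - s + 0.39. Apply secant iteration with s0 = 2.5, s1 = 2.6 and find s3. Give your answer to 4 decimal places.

2.5374

p(2.5) = 0.152225, p(2.6) = -0.261405
s2 = 2.600000 − (-0.261405)·(2.600000 − 2.500000) / (-0.261405 − 0.152225) = 2.600000 − (-0.026140)/(-0.413630) = 2.536802
p(2.536802) = 0.002467
s3 = 2.536802 − 0.002467·(2.536802 − 2.600000) / (0.002467 − (-0.261405)) = 2.536802 − (-0.000156)/(0.263872) = 2.537393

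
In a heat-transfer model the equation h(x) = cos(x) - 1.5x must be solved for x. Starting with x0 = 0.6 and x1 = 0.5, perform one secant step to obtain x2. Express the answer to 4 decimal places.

h(0.6) = -0.074664, h(0.5) = 0.127583
x2 = 0.500000 − 0.127583·(0.500000 − 0.600000) / (0.127583 − (-0.074664)) = 0.500000 − (-0.012758)/(0.202247) = 0.563083

0.5631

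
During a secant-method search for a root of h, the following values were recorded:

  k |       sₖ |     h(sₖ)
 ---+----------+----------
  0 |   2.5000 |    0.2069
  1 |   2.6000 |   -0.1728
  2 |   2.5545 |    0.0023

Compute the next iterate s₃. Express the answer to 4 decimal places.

2.5551

s₃ = 2.5545 − 0.0023·(2.5545 − 2.6000) / (0.0023 − (-0.1728))
   = 2.5545 − (-0.000105)/(0.175100) = 2.555098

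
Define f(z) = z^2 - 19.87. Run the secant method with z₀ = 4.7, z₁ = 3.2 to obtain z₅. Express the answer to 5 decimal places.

f(4.7) = 2.2200000, f(3.2) = -9.6300000
z₂ = 3.2000000 − (-9.6300000)·(3.2000000 − 4.7000000) / (-9.6300000 − 2.2200000) = 3.2000000 − (14.4450000)/(-11.8500000) = 4.4189873
f(4.4189873) = -0.3425509
z₃ = 4.4189873 − (-0.3425509)·(4.4189873 − 3.2000000) / (-0.3425509 − (-9.6300000)) = 4.4189873 − (-0.4175652)/(9.2874491) = 4.4639475
f(4.4639475) = 0.0568273
z₄ = 4.4639475 − 0.0568273·(4.4639475 − 4.4189873) / (0.0568273 − (-0.3425509)) = 4.4639475 − (0.0025550)/(0.3993782) = 4.4575501
f(4.4575501) = -0.0002467
z₅ = 4.4575501 − (-0.0002467)·(4.4575501 − 4.4639475) / (-0.0002467 − 0.0568273) = 4.4575501 − (0.0000016)/(-0.0570740) = 4.4575778

4.45758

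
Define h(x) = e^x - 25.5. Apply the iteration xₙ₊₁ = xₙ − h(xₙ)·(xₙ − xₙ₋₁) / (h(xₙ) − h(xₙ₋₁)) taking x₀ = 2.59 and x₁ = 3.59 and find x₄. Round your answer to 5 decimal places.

3.23986

h(2.59) = -12.1702284, h(3.59) = 10.7340759
x₂ = 3.5900000 − 10.7340759·(3.5900000 − 2.5900000) / (10.7340759 − (-12.1702284)) = 3.5900000 − (10.7340759)/(22.9043043) = 3.1213511
h(3.1213511) = -2.8230011
x₃ = 3.1213511 − (-2.8230011)·(3.1213511 − 3.5900000) / (-2.8230011 − 10.7340759) = 3.1213511 − (1.3229962)/(-13.5570770) = 3.2189383
h(3.2189383) = -0.4984387
x₄ = 3.2189383 − (-0.4984387)·(3.2189383 − 3.1213511) / (-0.4984387 − (-2.8230011)) = 3.2189383 − (-0.0486412)/(2.3245624) = 3.2398632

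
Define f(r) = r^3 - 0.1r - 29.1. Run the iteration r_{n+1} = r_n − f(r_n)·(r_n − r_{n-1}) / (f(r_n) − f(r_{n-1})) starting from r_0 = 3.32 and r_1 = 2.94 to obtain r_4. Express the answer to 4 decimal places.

3.0867

f(3.32) = 7.162368, f(2.94) = -3.981816
r_2 = 2.940000 − (-3.981816)·(2.940000 − 3.320000) / (-3.981816 − 7.162368) = 2.940000 − (1.513090)/(-11.144184) = 3.075774
f(3.075774) = -0.309570
r_3 = 3.075774 − (-0.309570)·(3.075774 − 2.940000) / (-0.309570 − (-3.981816)) = 3.075774 − (-0.042032)/(3.672246) = 3.087220
f(3.087220) = 0.015339
r_4 = 3.087220 − 0.015339·(3.087220 − 3.075774) / (0.015339 − (-0.309570)) = 3.087220 − (0.000176)/(0.324909) = 3.086679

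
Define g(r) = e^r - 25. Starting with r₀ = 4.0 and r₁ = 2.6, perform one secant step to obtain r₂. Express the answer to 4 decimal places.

2.9926

g(4.0) = 29.598150, g(2.6) = -11.536262
r₂ = 2.600000 − (-11.536262)·(2.600000 − 4.000000) / (-11.536262 − 29.598150) = 2.600000 − (16.150767)/(-41.134412) = 2.992634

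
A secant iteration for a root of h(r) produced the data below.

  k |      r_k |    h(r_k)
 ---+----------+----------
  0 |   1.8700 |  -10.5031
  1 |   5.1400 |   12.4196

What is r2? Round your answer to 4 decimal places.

r2 = 5.1400 − 12.4196·(5.1400 − 1.8700) / (12.4196 − (-10.5031))
   = 5.1400 − (40.612092)/(22.922700) = 3.368302

3.3683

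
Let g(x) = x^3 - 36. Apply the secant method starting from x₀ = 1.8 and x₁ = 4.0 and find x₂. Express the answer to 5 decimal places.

g(1.8) = -30.1680000, g(4.0) = 28.0000000
x₂ = 4.0000000 − 28.0000000·(4.0000000 − 1.8000000) / (28.0000000 − (-30.1680000)) = 4.0000000 − (61.6000000)/(58.1680000) = 2.9409985

2.94100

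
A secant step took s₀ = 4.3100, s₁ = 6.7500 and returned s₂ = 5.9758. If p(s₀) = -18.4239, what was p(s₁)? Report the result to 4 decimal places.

8.5627

The secant line through (4.3100, -18.4239) and (6.7500, p(s₁)) crosses zero at s₂ = 5.9758.
So (4.3100, -18.4239), (6.7500, p(s₁)), (5.9758, 0) are collinear:
p(s₁) = -18.4239 · (6.7500 − 5.9758) / (4.3100 − 5.9758) = -18.4239 · (0.774200)/(-1.665800) = 8.562723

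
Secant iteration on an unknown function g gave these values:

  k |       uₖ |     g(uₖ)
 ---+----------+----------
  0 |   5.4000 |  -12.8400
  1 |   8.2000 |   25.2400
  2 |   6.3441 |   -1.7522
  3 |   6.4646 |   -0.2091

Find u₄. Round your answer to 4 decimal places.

6.4809

u₄ = 6.4646 − (-0.2091)·(6.4646 − 6.3441) / (-0.2091 − (-1.7522))
   = 6.4646 − (-0.025197)/(1.543100) = 6.480929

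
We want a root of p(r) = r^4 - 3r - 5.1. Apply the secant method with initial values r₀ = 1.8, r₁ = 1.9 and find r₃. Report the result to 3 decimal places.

p(1.8) = -0.00240, p(1.9) = 2.23210
r₂ = 1.90000 − 2.23210·(1.90000 − 1.80000) / (2.23210 − (-0.00240)) = 1.90000 − (0.22321)/(2.23450) = 1.80011
p(1.80011) = -0.00022
r₃ = 1.80011 − (-0.00022)·(1.80011 − 1.90000) / (-0.00022 − 2.23210) = 1.80011 − (0.00002)/(-2.23232) = 1.80012

1.800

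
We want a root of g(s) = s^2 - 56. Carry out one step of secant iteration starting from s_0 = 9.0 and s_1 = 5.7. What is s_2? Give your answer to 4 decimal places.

g(9.0) = 25.000000, g(5.7) = -23.510000
s_2 = 5.700000 − (-23.510000)·(5.700000 − 9.000000) / (-23.510000 − 25.000000) = 5.700000 − (77.583000)/(-48.510000) = 7.299320

7.2993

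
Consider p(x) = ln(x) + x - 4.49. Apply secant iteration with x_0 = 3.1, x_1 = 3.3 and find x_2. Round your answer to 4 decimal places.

p(3.1) = -0.258598, p(3.3) = 0.003922
x_2 = 3.300000 − 0.003922·(3.300000 − 3.100000) / (0.003922 − (-0.258598)) = 3.300000 − (0.000784)/(0.262520) = 3.297012

3.2970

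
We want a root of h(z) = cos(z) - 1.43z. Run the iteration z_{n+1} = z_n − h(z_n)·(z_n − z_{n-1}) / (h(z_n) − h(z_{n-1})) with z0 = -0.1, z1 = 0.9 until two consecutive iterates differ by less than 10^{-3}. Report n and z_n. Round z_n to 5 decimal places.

h(-0.1) = 1.1380042, h(0.9) = -0.6653900
z2 = 0.9000000 − (-0.6653900)·(1.0000000)/(-1.8033942) = 0.5310346;  |Δ| = 0.3689654
h(0.5310346) = 0.1029041
z3 = 0.5310346 − 0.1029041·(-0.3689654)/(0.7682941) = 0.5804532;  |Δ| = 0.0494186
h(0.5804532) = 0.0061660
z4 = 0.5804532 − 0.0061660·(0.0494186)/(-0.0967380) = 0.5836032;  |Δ| = 0.0031499
h(0.5836032) = -0.0000699
z5 = 0.5836032 − (-0.0000699)·(0.0031499)/(-0.0062360) = 0.5835678;  |Δ| = 0.0000353
|z5 − z4| = 0.0000353 < 10^{-3}

n = 5, z_n = 0.58357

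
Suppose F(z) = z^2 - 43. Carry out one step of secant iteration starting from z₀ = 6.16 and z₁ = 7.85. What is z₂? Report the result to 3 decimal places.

6.521

F(6.16) = -5.05440, F(7.85) = 18.62250
z₂ = 7.85000 − 18.62250·(7.85000 − 6.16000) / (18.62250 − (-5.05440)) = 7.85000 − (31.47202)/(23.67690) = 6.52077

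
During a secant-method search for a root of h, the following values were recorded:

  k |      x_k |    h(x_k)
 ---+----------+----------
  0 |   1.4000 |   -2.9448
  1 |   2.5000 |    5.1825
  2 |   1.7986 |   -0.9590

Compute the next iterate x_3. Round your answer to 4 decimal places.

1.9081

x_3 = 1.7986 − (-0.9590)·(1.7986 − 2.5000) / (-0.9590 − 5.1825)
   = 1.7986 − (0.672643)/(-6.141500) = 1.908124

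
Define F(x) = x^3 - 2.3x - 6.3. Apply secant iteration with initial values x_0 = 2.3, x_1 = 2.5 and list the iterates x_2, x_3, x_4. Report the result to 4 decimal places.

F(2.3) = 0.577000, F(2.5) = 3.575000
x_2 = 2.500000 − 3.575000·(2.500000 − 2.300000) / (3.575000 − 0.577000) = 2.500000 − (0.715000)/(2.998000) = 2.261508
F(2.261508) = 0.064826
x_3 = 2.261508 − 0.064826·(2.261508 − 2.500000) / (0.064826 − 3.575000) = 2.261508 − (-0.015460)/(-3.510174) = 2.257103
F(2.257103) = 0.007509
x_4 = 2.257103 − 0.007509·(2.257103 − 2.261508) / (0.007509 − 0.064826) = 2.257103 − (-0.000033)/(-0.057317) = 2.256526

2.2615, 2.2571, 2.2565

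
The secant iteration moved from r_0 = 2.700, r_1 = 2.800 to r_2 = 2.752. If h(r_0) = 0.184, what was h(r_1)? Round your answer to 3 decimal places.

-0.170

The secant line through (2.700, 0.184) and (2.800, h(r_1)) crosses zero at r_2 = 2.752.
So (2.700, 0.184), (2.800, h(r_1)), (2.752, 0) are collinear:
h(r_1) = 0.184 · (2.800 − 2.752) / (2.700 − 2.752) = 0.184 · (0.04800)/(-0.05200) = -0.16985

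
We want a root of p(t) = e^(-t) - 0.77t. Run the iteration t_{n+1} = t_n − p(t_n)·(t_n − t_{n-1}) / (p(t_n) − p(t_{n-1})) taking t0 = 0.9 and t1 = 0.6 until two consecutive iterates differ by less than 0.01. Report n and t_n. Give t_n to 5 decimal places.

p(0.9) = -0.2864303, p(0.6) = 0.0868116
t2 = 0.6000000 − 0.0868116·(-0.3000000)/(0.3732420) = 0.6697764;  |Δ| = 0.0697764
p(0.6697764) = -0.0039049
t3 = 0.6697764 − (-0.0039049)·(0.0697764)/(-0.0907165) = 0.6667729;  |Δ| = 0.0030035
|t3 − t2| = 0.0030035 < 0.01

n = 3, t_n = 0.66677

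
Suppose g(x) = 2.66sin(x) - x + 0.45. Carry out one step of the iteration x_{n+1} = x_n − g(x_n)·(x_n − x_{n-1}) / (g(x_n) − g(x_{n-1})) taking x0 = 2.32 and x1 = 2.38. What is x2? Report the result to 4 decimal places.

2.3471

g(2.32) = 0.077736, g(2.38) = -0.094401
x2 = 2.380000 − (-0.094401)·(2.380000 − 2.320000) / (-0.094401 − 0.077736) = 2.380000 − (-0.005664)/(-0.172136) = 2.347096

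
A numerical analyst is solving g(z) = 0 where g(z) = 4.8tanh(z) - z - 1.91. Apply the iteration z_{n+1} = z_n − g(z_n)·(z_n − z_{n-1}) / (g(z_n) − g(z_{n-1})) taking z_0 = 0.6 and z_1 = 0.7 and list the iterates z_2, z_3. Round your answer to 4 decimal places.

g(0.6) = 0.067838, g(0.7) = 0.290965
z_2 = 0.700000 − 0.290965·(0.700000 − 0.600000) / (0.290965 − 0.067838) = 0.700000 − (0.029097)/(0.223127) = 0.569597
g(0.569597) = -0.007294
z_3 = 0.569597 − (-0.007294)·(0.569597 − 0.700000) / (-0.007294 − 0.290965) = 0.569597 − (0.000951)/(-0.298259) = 0.572786

0.5696, 0.5728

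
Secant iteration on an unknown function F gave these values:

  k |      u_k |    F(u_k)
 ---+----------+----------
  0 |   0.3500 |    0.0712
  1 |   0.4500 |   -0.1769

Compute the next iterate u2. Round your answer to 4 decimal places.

u2 = 0.4500 − (-0.1769)·(0.4500 − 0.3500) / (-0.1769 − 0.0712)
   = 0.4500 − (-0.017690)/(-0.248100) = 0.378698

0.3787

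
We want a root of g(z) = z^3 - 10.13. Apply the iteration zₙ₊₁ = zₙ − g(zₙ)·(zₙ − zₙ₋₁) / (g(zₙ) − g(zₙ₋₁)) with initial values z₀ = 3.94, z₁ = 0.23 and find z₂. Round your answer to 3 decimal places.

g(3.94) = 51.03298, g(0.23) = -10.11783
z₂ = 0.23000 − (-10.11783)·(0.23000 − 3.94000) / (-10.11783 − 51.03298) = 0.23000 − (37.53716)/(-61.15082) = 0.84385

0.844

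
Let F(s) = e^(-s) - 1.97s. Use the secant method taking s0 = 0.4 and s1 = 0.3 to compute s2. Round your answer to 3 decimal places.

F(0.4) = -0.11768, F(0.3) = 0.14982
s2 = 0.30000 − 0.14982·(0.30000 − 0.40000) / (0.14982 − (-0.11768)) = 0.30000 − (-0.01498)/(0.26750) = 0.35601

0.356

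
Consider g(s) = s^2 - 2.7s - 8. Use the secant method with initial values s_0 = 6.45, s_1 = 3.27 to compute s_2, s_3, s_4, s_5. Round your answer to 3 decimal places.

4.144, 4.572, 4.479, 4.484

g(6.45) = 16.18750, g(3.27) = -6.13610
s_2 = 3.27000 − (-6.13610)·(3.27000 − 6.45000) / (-6.13610 − 16.18750) = 3.27000 − (19.51280)/(-22.32360) = 4.14409
g(4.14409) = -2.01557
s_3 = 4.14409 − (-2.01557)·(4.14409 − 3.27000) / (-2.01557 − (-6.13610)) = 4.14409 − (-1.76179)/(4.12053) = 4.57165
g(4.57165) = 0.55654
s_4 = 4.57165 − 0.55654·(4.57165 − 4.14409) / (0.55654 − (-2.01557)) = 4.57165 − (0.23796)/(2.57211) = 4.47914
g(4.47914) = -0.03100
s_5 = 4.47914 − (-0.03100)·(4.47914 − 4.57165) / (-0.03100 − 0.55654) = 4.47914 − (0.00287)/(-0.58753) = 4.48402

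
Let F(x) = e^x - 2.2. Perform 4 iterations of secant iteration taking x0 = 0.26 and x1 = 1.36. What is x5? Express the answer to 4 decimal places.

0.7884

F(0.26) = -0.903070, F(1.36) = 1.696193
x2 = 1.360000 − 1.696193·(1.360000 − 0.260000) / (1.696193 − (-0.903070)) = 1.360000 − (1.865813)/(2.599263) = 0.642176
F(0.642176) = -0.299387
x3 = 0.642176 − (-0.299387)·(0.642176 − 1.360000) / (-0.299387 − 1.696193) = 0.642176 − (0.214907)/(-1.995581) = 0.749868
F(0.749868) = -0.083280
x4 = 0.749868 − (-0.083280)·(0.749868 − 0.642176) / (-0.083280 − (-0.299387)) = 0.749868 − (-0.008969)/(0.216108) = 0.791368
F(0.791368) = 0.006413
x5 = 0.791368 − 0.006413·(0.791368 − 0.749868) / (0.006413 − (-0.083280)) = 0.791368 − (0.000266)/(0.089693) = 0.788401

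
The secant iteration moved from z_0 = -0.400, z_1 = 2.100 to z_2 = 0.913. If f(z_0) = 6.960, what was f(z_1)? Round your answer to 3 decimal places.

The secant line through (-0.400, 6.960) and (2.100, f(z_1)) crosses zero at z_2 = 0.913.
So (-0.400, 6.960), (2.100, f(z_1)), (0.913, 0) are collinear:
f(z_1) = 6.960 · (2.100 − 0.913) / (-0.400 − 0.913) = 6.960 · (1.18700)/(-1.31300) = -6.29209

-6.292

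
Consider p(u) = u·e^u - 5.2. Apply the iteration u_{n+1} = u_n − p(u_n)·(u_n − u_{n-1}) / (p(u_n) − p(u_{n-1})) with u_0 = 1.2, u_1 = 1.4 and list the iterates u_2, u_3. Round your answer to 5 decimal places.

p(1.2) = -1.2158597, p(1.4) = 0.4772800
u_2 = 1.4000000 − 0.4772800·(1.4000000 − 1.2000000) / (0.4772800 − (-1.2158597)) = 1.4000000 − (0.0954560)/(1.6931396) = 1.3436219
p(1.3436219) = -0.0500305
u_3 = 1.3436219 − (-0.0500305)·(1.3436219 − 1.4000000) / (-0.0500305 − 0.4772800) = 1.3436219 − (0.0028206)/(-0.5273105) = 1.3489710

1.34362, 1.34897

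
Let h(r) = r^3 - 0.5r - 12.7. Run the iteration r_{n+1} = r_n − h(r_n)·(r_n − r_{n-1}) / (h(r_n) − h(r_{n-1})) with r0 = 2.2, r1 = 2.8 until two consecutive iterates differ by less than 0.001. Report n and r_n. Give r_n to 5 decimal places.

n = 5, r_n = 2.40452

h(2.2) = -3.1520000, h(2.8) = 7.8520000
r2 = 2.8000000 − 7.8520000·(0.6000000)/(11.0040000) = 2.3718648;  |Δ| = 0.4281352
h(2.3718648) = -0.5424319
r3 = 2.3718648 − (-0.5424319)·(-0.4281352)/(-8.3944319) = 2.3995300;  |Δ| = 0.0276653
h(2.3995300) = -0.0838843
r4 = 2.3995300 − (-0.0838843)·(0.0276653)/(0.4585476) = 2.4045910;  |Δ| = 0.0050609
h(2.4045910) = 0.0011885
r5 = 2.4045910 − 0.0011885·(0.0050609)/(0.0850728) = 2.4045203;  |Δ| = 0.0000707
|r5 − r4| = 0.0000707 < 0.001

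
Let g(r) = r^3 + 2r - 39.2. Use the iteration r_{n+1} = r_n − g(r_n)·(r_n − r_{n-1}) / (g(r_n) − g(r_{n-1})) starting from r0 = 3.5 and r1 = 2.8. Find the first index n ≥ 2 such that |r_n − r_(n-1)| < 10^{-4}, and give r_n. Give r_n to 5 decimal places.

n = 5, r_n = 3.20098

g(3.5) = 10.6750000, g(2.8) = -11.6480000
r2 = 2.8000000 − (-11.6480000)·(-0.7000000)/(-22.3230000) = 3.1652556;  |Δ| = 0.3652556
g(3.1652556) = -1.1572909
r3 = 3.1652556 − (-1.1572909)·(0.3652556)/(10.4907091) = 3.2055490;  |Δ| = 0.0402935
g(3.2055490) = 0.1498599
r4 = 3.2055490 − 0.1498599·(0.0402935)/(1.3071508) = 3.2009295;  |Δ| = 0.0046195
g(3.2009295) = -0.0015774
r5 = 3.2009295 − (-0.0015774)·(-0.0046195)/(-0.1514373) = 3.2009777;  |Δ| = 0.0000481
|r5 − r4| = 0.0000481 < 10^{-4}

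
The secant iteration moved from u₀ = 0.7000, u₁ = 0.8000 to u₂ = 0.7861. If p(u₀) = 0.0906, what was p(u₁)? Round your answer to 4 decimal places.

The secant line through (0.7000, 0.0906) and (0.8000, p(u₁)) crosses zero at u₂ = 0.7861.
So (0.7000, 0.0906), (0.8000, p(u₁)), (0.7861, 0) are collinear:
p(u₁) = 0.0906 · (0.8000 − 0.7861) / (0.7000 − 0.7861) = 0.0906 · (0.013900)/(-0.086100) = -0.014626

-0.0146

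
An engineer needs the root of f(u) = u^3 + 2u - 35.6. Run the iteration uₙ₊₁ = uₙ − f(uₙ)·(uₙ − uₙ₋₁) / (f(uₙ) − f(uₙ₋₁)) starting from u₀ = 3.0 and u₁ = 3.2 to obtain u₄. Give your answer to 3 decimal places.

3.087

f(3.0) = -2.60000, f(3.2) = 3.56800
u₂ = 3.20000 − 3.56800·(3.20000 − 3.00000) / (3.56800 − (-2.60000)) = 3.20000 − (0.71360)/(6.16800) = 3.08431
f(3.08431) = -0.09056
u₃ = 3.08431 − (-0.09056)·(3.08431 − 3.20000) / (-0.09056 − 3.56800) = 3.08431 − (0.01048)/(-3.65856) = 3.08717
f(3.08717) = -0.00303
u₄ = 3.08717 − (-0.00303)·(3.08717 − 3.08431) / (-0.00303 − (-0.09056)) = 3.08717 − (-0.00001)/(0.08753) = 3.08727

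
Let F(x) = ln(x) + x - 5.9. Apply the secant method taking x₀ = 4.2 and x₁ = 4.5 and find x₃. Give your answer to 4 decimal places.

F(4.2) = -0.264915, F(4.5) = 0.104077
x₂ = 4.500000 − 0.104077·(4.500000 − 4.200000) / (0.104077 − (-0.264915)) = 4.500000 − (0.031223)/(0.368993) = 4.415383
F(4.415383) = 0.000477
x₃ = 4.415383 − 0.000477·(4.415383 − 4.500000) / (0.000477 − 0.104077) = 4.415383 − (-0.000040)/(-0.103600) = 4.414993

4.4150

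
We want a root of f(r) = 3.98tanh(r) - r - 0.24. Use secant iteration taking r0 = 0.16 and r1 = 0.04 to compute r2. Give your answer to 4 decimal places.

f(0.16) = 0.231421, f(0.04) = -0.120885
r2 = 0.040000 − (-0.120885)·(0.040000 − 0.160000) / (-0.120885 − 0.231421) = 0.040000 − (0.014506)/(-0.352306) = 0.081175

0.0812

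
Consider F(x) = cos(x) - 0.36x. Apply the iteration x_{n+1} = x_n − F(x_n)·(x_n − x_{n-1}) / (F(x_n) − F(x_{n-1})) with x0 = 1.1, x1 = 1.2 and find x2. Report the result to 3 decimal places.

1.145

F(1.1) = 0.05760, F(1.2) = -0.06964
x2 = 1.20000 − (-0.06964)·(1.20000 − 1.10000) / (-0.06964 − 0.05760) = 1.20000 − (-0.00696)/(-0.12724) = 1.14527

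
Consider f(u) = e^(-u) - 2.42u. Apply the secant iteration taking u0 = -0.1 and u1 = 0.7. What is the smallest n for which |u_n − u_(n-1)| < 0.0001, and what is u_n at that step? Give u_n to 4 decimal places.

n = 5, u_n = 0.3047

f(-0.1) = 1.347171, f(0.7) = -1.197415
u2 = 0.700000 − (-1.197415)·(0.800000)/(-2.544586) = 0.323541;  |Δ| = 0.376459
f(0.323541) = -0.059387
u3 = 0.323541 − (-0.059387)·(-0.376459)/(1.138027) = 0.303896;  |Δ| = 0.019645
f(0.303896) = 0.002510
u4 = 0.303896 − 0.002510·(-0.019645)/(0.061897) = 0.304692;  |Δ| = 0.000797
f(0.304692) = -0.000006
u5 = 0.304692 − (-0.000006)·(0.000797)/(-0.002515) = 0.304691;  |Δ| = 0.000002
|u5 − u4| = 0.000002 < 0.0001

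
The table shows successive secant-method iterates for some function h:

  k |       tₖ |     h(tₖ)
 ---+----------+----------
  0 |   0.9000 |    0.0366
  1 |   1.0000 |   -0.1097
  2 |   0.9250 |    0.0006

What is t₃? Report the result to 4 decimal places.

0.9254

t₃ = 0.9250 − 0.0006·(0.9250 − 1.0000) / (0.0006 − (-0.1097))
   = 0.9250 − (-0.000045)/(0.110300) = 0.925408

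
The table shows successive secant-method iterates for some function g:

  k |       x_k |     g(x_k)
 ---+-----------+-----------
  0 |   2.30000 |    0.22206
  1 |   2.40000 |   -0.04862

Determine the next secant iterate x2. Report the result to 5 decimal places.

2.38204

x2 = 2.40000 − (-0.04862)·(2.40000 − 2.30000) / (-0.04862 − 0.22206)
   = 2.40000 − (-0.0048620)/(-0.2706800) = 2.3820378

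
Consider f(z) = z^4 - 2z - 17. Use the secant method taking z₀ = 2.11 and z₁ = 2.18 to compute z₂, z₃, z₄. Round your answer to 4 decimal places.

2.1473, 2.1482, 2.1482

f(2.11) = -1.398806, f(2.18) = 1.225306
z₂ = 2.180000 − 1.225306·(2.180000 − 2.110000) / (1.225306 − (-1.398806)) = 2.180000 − (0.085771)/(2.624111) = 2.147314
f(2.147314) = -0.033695
z₃ = 2.147314 − (-0.033695)·(2.147314 − 2.180000) / (-0.033695 − 1.225306) = 2.147314 − (0.001101)/(-1.259001) = 2.148189
f(2.148189) = -0.000778
z₄ = 2.148189 − (-0.000778)·(2.148189 − 2.147314) / (-0.000778 − (-0.033695)) = 2.148189 − (-0.000001)/(0.032917) = 2.148210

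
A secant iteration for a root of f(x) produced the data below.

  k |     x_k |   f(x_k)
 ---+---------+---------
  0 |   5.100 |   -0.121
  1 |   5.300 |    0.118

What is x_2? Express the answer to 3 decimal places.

5.201

x_2 = 5.300 − 0.118·(5.300 − 5.100) / (0.118 − (-0.121))
   = 5.300 − (0.02360)/(0.23900) = 5.20126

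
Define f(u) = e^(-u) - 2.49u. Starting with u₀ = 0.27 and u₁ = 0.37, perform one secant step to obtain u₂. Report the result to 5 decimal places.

f(0.27) = 0.0910795, f(0.37) = -0.2305657
u₂ = 0.3700000 − (-0.2305657)·(0.3700000 − 0.2700000) / (-0.2305657 − 0.0910795) = 0.3700000 − (-0.0230566)/(-0.3216452) = 0.2983168

0.29832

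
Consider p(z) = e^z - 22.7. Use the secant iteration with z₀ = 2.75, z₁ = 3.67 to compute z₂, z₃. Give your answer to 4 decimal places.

3.0250, 3.0978

p(2.75) = -7.057368, p(3.67) = 16.551906
z₂ = 3.670000 − 16.551906·(3.670000 − 2.750000) / (16.551906 − (-7.057368)) = 3.670000 − (15.227753)/(23.609274) = 3.025010
p(3.025010) = -2.105796
z₃ = 3.025010 − (-2.105796)·(3.025010 − 3.670000) / (-2.105796 − 16.551906) = 3.025010 − (1.358218)/(-18.657702) = 3.097806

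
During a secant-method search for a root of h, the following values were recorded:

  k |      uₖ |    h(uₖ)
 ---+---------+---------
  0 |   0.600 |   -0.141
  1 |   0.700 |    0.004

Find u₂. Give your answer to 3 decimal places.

u₂ = 0.700 − 0.004·(0.700 − 0.600) / (0.004 − (-0.141))
   = 0.700 − (0.00040)/(0.14500) = 0.69724

0.697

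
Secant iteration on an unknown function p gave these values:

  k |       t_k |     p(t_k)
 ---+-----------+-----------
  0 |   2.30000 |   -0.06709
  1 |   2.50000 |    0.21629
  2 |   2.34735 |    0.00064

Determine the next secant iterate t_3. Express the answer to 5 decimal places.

2.34690

t_3 = 2.34735 − 0.00064·(2.34735 − 2.50000) / (0.00064 − 0.21629)
   = 2.34735 − (-0.0000977)/(-0.2156500) = 2.3468970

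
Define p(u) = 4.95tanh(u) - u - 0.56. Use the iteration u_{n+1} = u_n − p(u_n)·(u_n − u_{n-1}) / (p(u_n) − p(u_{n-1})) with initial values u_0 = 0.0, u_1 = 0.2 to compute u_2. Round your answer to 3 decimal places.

0.144

p(0.0) = -0.56000, p(0.2) = 0.21701
u_2 = 0.20000 − 0.21701·(0.20000 − 0.00000) / (0.21701 − (-0.56000)) = 0.20000 − (0.04340)/(0.77701) = 0.14414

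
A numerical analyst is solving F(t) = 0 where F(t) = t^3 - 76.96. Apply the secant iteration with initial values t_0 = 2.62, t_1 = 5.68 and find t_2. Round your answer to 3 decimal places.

F(2.62) = -58.97527, F(5.68) = 106.29043
t_2 = 5.68000 − 106.29043·(5.68000 − 2.62000) / (106.29043 − (-58.97527)) = 5.68000 − (325.24872)/(165.26570) = 3.71196

3.712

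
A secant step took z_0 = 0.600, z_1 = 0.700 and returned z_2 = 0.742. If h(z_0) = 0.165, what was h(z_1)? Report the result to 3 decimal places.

The secant line through (0.600, 0.165) and (0.700, h(z_1)) crosses zero at z_2 = 0.742.
So (0.600, 0.165), (0.700, h(z_1)), (0.742, 0) are collinear:
h(z_1) = 0.165 · (0.700 − 0.742) / (0.600 − 0.742) = 0.165 · (-0.04200)/(-0.14200) = 0.04880

0.049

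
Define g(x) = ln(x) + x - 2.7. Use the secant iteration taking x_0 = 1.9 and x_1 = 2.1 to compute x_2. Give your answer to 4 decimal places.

2.0054

g(1.9) = -0.158146, g(2.1) = 0.141937
x_2 = 2.100000 − 0.141937·(2.100000 − 1.900000) / (0.141937 − (-0.158146)) = 2.100000 − (0.028387)/(0.300083) = 2.005401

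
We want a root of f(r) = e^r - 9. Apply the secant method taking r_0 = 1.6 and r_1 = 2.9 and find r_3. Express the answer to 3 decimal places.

f(1.6) = -4.04697, f(2.9) = 9.17415
r_2 = 2.90000 − 9.17415·(2.90000 − 1.60000) / (9.17415 − (-4.04697)) = 2.90000 − (11.92639)/(13.22111) = 1.99793
f(1.99793) = -1.62623
r_3 = 1.99793 − (-1.62623)·(1.99793 − 2.90000) / (-1.62623 − 9.17415) = 1.99793 − (1.46698)/(-10.80038) = 2.13376

2.134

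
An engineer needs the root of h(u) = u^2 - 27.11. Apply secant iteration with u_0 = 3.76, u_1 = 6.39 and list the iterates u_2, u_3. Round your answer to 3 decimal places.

h(3.76) = -12.97240, h(6.39) = 13.72210
u_2 = 6.39000 − 13.72210·(6.39000 − 3.76000) / (13.72210 − (-12.97240)) = 6.39000 − (36.08912)/(26.69450) = 5.03807
h(5.03807) = -1.72786
u_3 = 5.03807 − (-1.72786)·(5.03807 − 6.39000) / (-1.72786 − 13.72210) = 5.03807 − (2.33595)/(-15.44996) = 5.18926

5.038, 5.189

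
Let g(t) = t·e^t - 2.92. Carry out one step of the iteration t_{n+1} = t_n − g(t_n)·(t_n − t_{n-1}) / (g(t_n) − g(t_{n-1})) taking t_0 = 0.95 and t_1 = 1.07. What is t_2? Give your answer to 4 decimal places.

1.0339

g(0.95) = -0.463576, g(1.07) = 0.199456
t_2 = 1.070000 − 0.199456·(1.070000 − 0.950000) / (0.199456 − (-0.463576)) = 1.070000 − (0.023935)/(0.663032) = 1.033901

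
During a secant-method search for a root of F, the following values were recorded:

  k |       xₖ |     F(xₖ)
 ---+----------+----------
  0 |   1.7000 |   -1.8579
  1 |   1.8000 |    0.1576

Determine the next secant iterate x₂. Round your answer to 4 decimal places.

1.7922

x₂ = 1.8000 − 0.1576·(1.8000 − 1.7000) / (0.1576 − (-1.8579))
   = 1.8000 − (0.015760)/(2.015500) = 1.792181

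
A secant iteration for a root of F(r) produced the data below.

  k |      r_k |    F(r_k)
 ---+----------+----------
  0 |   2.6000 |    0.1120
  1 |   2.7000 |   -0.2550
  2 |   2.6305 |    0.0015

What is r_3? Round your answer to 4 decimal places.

2.6309

r_3 = 2.6305 − 0.0015·(2.6305 − 2.7000) / (0.0015 − (-0.2550))
   = 2.6305 − (-0.000104)/(0.256500) = 2.630906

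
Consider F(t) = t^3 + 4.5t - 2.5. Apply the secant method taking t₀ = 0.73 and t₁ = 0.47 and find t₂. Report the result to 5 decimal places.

0.52024

F(0.73) = 1.1740170, F(0.47) = -0.2811770
t₂ = 0.4700000 − (-0.2811770)·(0.4700000 − 0.7300000) / (-0.2811770 − 1.1740170) = 0.4700000 − (0.0731060)/(-1.4551940) = 0.5202380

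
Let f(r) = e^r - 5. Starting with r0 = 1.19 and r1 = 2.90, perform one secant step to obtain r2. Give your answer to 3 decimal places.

f(1.19) = -1.71292, f(2.90) = 13.17415
r2 = 2.90000 − 13.17415·(2.90000 − 1.19000) / (13.17415 − (-1.71292)) = 2.90000 − (22.52779)/(14.88706) = 1.38675

1.387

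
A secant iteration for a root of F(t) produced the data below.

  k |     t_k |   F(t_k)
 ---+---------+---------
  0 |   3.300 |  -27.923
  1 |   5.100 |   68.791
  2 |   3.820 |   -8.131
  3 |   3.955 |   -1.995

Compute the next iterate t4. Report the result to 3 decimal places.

3.999

t4 = 3.955 − (-1.995)·(3.955 − 3.820) / (-1.995 − (-8.131))
   = 3.955 − (-0.26933)/(6.13600) = 3.99889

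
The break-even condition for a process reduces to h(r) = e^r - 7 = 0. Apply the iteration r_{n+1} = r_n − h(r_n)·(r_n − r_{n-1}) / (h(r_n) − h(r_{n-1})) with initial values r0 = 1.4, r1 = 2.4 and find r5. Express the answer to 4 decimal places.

1.9459

h(1.4) = -2.944800, h(2.4) = 4.023176
r2 = 2.400000 − 4.023176·(2.400000 − 1.400000) / (4.023176 − (-2.944800)) = 2.400000 − (4.023176)/(6.967976) = 1.822619
h(1.822619) = -0.811956
r3 = 1.822619 − (-0.811956)·(1.822619 − 2.400000) / (-0.811956 − 4.023176) = 1.822619 − (0.468808)/(-4.835132) = 1.919578
h(1.919578) = -0.181921
r4 = 1.919578 − (-0.181921)·(1.919578 − 1.822619) / (-0.181921 − (-0.811956)) = 1.919578 − (-0.017639)/(0.630034) = 1.947574
h(1.947574) = 0.011659
r5 = 1.947574 − 0.011659·(1.947574 − 1.919578) / (0.011659 − (-0.181921)) = 1.947574 − (0.000326)/(0.193580) = 1.945888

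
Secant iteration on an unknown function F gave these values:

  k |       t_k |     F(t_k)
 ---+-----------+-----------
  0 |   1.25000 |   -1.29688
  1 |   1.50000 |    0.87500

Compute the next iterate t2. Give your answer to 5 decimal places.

t2 = 1.50000 − 0.87500·(1.50000 − 1.25000) / (0.87500 − (-1.29688))
   = 1.50000 − (0.2187500)/(2.1718800) = 1.3992808

1.39928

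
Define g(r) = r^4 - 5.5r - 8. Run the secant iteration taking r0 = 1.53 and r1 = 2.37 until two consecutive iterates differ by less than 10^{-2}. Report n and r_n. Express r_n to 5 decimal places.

n = 5, r_n = 2.10312

g(1.53) = -10.9351872, g(2.37) = 10.5145656
r2 = 2.3700000 − 10.5145656·(0.8400000)/(21.4497528) = 1.9582360;  |Δ| = 0.4117640
g(1.9582360) = -4.0654631
r3 = 1.9582360 − (-4.0654631)·(-0.4117640)/(-14.5800287) = 2.0730514;  |Δ| = 0.1148154
g(2.0730514) = -0.9329146
r4 = 2.0730514 − (-0.9329146)·(0.1148154)/(3.1325485) = 2.1072449;  |Δ| = 0.0341935
g(2.1072449) = 0.1280264
r5 = 2.1072449 − 0.1280264·(0.0341935)/(1.0609410) = 2.1031187;  |Δ| = 0.0041262
|r5 − r4| = 0.0041262 < 10^{-2}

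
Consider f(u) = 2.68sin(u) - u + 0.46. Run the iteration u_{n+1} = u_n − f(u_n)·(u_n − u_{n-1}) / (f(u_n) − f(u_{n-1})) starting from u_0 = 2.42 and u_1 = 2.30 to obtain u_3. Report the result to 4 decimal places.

2.3558

f(2.42) = -0.189642, f(2.30) = 0.158490
u_2 = 2.300000 − 0.158490·(2.300000 − 2.420000) / (0.158490 − (-0.189642)) = 2.300000 − (-0.019019)/(0.348132) = 2.354631
f(2.354631) = 0.003376
u_3 = 2.354631 − 0.003376·(2.354631 − 2.300000) / (0.003376 − 0.158490) = 2.354631 − (0.000184)/(-0.155114) = 2.355820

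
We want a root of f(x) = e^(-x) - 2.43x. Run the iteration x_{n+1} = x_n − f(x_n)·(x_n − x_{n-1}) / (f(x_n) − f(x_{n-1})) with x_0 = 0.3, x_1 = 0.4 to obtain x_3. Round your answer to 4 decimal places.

0.3037

f(0.3) = 0.011818, f(0.4) = -0.301680
x_2 = 0.400000 − (-0.301680)·(0.400000 − 0.300000) / (-0.301680 − 0.011818) = 0.400000 − (-0.030168)/(-0.313498) = 0.303770
f(0.303770) = -0.000130
x_3 = 0.303770 − (-0.000130)·(0.303770 − 0.400000) / (-0.000130 − (-0.301680)) = 0.303770 − (0.000012)/(0.301550) = 0.303728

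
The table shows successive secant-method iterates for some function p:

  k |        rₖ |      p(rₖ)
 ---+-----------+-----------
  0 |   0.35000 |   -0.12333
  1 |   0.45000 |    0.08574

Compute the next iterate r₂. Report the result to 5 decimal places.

r₂ = 0.45000 − 0.08574·(0.45000 − 0.35000) / (0.08574 − (-0.12333))
   = 0.45000 − (0.0085740)/(0.2090700) = 0.4089898

0.40899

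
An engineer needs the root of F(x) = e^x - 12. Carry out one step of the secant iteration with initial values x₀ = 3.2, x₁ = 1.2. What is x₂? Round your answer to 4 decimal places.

F(3.2) = 12.532530, F(1.2) = -8.679883
x₂ = 1.200000 − (-8.679883)·(1.200000 − 3.200000) / (-8.679883 − 12.532530) = 1.200000 − (17.359766)/(-21.212413) = 2.018378

2.0184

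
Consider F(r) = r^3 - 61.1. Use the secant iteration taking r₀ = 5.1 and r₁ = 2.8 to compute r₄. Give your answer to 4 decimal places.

F(5.1) = 71.551000, F(2.8) = -39.148000
r₂ = 2.800000 − (-39.148000)·(2.800000 − 5.100000) / (-39.148000 − 71.551000) = 2.800000 − (90.040400)/(-110.699000) = 3.613380
F(3.613380) = -13.921833
r₃ = 3.613380 − (-13.921833)·(3.613380 − 2.800000) / (-13.921833 − (-39.148000)) = 3.613380 − (-11.323746)/(25.226167) = 4.062269
F(4.062269) = 5.935699
r₄ = 4.062269 − 5.935699·(4.062269 − 3.613380) / (5.935699 − (-13.921833)) = 4.062269 − (2.664469)/(19.857532) = 3.928090

3.9281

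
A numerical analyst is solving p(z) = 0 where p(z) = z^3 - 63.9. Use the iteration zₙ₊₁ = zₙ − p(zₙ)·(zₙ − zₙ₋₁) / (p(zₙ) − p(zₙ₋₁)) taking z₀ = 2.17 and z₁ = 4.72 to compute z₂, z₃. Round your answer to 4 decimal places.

p(2.17) = -53.681687, p(4.72) = 41.254048
z₂ = 4.720000 − 41.254048·(4.720000 − 2.170000) / (41.254048 − (-53.681687)) = 4.720000 − (105.197822)/(94.935735) = 3.611905
p(3.611905) = -16.779605
z₃ = 3.611905 − (-16.779605)·(3.611905 − 4.720000) / (-16.779605 − 41.254048) = 3.611905 − (18.593398)/(-58.033653) = 3.932295

3.6119, 3.9323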